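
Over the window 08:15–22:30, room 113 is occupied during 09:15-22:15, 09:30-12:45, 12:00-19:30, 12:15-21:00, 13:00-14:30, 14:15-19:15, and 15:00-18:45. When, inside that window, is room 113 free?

08:15–09:15, 22:15–22:30

After merging, the occupied span is 09:15–22:15.
Complement within 08:15–22:30: 08:15–09:15, 22:15–22:30.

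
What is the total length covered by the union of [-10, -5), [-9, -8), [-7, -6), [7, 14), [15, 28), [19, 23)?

25

Merged: [-10, -5), [7, 14), [15, 28).
Lengths: 5 + 7 + 13 = 25.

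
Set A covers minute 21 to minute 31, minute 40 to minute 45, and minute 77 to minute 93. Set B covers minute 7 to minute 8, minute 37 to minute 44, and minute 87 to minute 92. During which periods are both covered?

minute 21 to minute 31 meets no B interval.
minute 40 to minute 45 ∩ B → minute 40 to minute 44.
minute 77 to minute 93 ∩ B → minute 87 to minute 92.

minute 40 to minute 44, minute 87 to minute 92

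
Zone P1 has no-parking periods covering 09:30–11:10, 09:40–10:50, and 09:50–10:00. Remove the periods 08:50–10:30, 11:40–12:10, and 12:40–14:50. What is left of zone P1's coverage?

First set merges to 09:30-11:10.
09:30-11:10 with B removed leaves 10:30-11:10.

10:30-11:10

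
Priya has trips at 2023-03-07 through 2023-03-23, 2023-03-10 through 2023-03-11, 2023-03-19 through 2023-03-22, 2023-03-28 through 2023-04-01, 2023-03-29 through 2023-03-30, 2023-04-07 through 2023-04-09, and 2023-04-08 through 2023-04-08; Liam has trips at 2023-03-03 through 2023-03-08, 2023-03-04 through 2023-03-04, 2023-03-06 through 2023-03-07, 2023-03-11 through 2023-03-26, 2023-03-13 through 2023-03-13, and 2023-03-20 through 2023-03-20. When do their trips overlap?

A, merged: 2023-03-07 through 2023-03-23, 2023-03-28 through 2023-04-01, 2023-04-07 through 2023-04-09.
B, merged: 2023-03-03 through 2023-03-08, 2023-03-11 through 2023-03-26.
2023-03-07 through 2023-03-23 overlaps B on 2023-03-07 through 2023-03-08, 2023-03-11 through 2023-03-23.
2023-03-28 through 2023-04-01 falls entirely outside B.
2023-04-07 through 2023-04-09 falls entirely outside B.

2023-03-07 through 2023-03-08, 2023-03-11 through 2023-03-23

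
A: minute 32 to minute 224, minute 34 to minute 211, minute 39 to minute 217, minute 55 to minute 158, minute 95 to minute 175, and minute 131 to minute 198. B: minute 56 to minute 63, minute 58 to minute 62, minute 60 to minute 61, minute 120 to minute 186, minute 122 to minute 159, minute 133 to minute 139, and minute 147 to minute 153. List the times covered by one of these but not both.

Merge the first list: minute 32 to minute 224.
Merge the second list: minute 56 to minute 63, minute 120 to minute 186.
A \ B = minute 32 to minute 56, minute 63 to minute 120, minute 186 to minute 224.
B \ A = none.
Union of the two gives the symmetric difference.

minute 32 to minute 56, minute 63 to minute 120, minute 186 to minute 224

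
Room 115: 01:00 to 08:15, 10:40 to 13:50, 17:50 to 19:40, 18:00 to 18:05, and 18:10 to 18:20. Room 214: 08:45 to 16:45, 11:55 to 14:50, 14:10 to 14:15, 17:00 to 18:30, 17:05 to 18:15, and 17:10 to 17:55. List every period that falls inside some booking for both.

Merge the first list: 01:00–08:15, 10:40–13:50, 17:50–19:40.
Merge the second list: 08:45–16:45, 17:00–18:30.
01:00–08:15: no overlap with the second set.
10:40–13:50 meets the second set on 10:40–13:50.
17:50–19:40 meets the second set on 17:50–18:30.

10:40–13:50, 17:50–18:30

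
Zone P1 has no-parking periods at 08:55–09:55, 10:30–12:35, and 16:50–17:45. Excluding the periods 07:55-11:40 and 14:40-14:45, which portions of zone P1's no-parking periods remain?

08:55–09:55 lies entirely inside B → drops out.
10:30–12:35 with B removed leaves 11:40–12:35.
16:50–17:45 is untouched.

11:40–12:35, 16:50–17:45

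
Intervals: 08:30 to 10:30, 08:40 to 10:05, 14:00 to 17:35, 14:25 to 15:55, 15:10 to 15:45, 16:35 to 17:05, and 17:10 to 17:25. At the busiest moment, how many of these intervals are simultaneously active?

Sweep endpoints in order; track running count of active intervals.
Peak of 3 reached at 15:10.

3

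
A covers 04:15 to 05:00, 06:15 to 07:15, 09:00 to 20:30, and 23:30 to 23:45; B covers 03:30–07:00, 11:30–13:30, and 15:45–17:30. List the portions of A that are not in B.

07:00-07:15, 09:00-11:30, 13:30-15:45, 17:30-20:30, 23:30-23:45

04:15-05:00 lies entirely inside B → drops out.
06:15-07:15 with B removed leaves 07:00-07:15.
09:00-20:30 with B removed leaves 09:00-11:30, 13:30-15:45, 17:30-20:30.
23:30-23:45 is untouched.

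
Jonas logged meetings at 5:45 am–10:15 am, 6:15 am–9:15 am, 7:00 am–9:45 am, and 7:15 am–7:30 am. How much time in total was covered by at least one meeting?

Merged: 5:45 am–10:15 am.
Length: 4 h 30 min.

4 h 30 min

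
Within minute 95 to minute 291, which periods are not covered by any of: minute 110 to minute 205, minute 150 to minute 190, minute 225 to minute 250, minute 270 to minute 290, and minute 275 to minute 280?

minute 95 to minute 110, minute 205 to minute 225, minute 250 to minute 270, minute 290 to minute 291

The merged coverage is minute 110 to minute 205, minute 225 to minute 250, minute 270 to minute 290.
Uncovered inside minute 95 to minute 291: minute 95 to minute 110, minute 205 to minute 225, minute 250 to minute 270, minute 290 to minute 291.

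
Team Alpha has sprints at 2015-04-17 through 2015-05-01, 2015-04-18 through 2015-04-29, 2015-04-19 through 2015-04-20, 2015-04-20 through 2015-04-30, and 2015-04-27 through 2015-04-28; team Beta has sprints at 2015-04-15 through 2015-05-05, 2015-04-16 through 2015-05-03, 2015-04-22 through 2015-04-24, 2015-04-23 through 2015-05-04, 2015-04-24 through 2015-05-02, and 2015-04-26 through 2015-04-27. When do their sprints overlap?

A, merged: 2015-04-17 through 2015-05-01.
B, merged: 2015-04-15 through 2015-05-05.
2015-04-17 through 2015-05-01 ∩ B → 2015-04-17 through 2015-05-01.

2015-04-17 through 2015-05-01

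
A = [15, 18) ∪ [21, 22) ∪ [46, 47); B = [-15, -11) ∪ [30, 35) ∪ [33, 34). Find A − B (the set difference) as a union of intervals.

Second set merges to [-15, -11), [30, 35).
[15, 18) is untouched.
[21, 22) is untouched.
[46, 47) is untouched.

[15, 18) ∪ [21, 22) ∪ [46, 47)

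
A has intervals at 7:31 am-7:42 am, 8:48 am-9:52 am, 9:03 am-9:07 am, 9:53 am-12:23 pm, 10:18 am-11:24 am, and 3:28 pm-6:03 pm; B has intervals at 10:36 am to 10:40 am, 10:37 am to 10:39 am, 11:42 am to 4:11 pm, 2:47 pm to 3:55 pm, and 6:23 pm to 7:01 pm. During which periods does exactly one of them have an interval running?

7:31 am-7:42 am, 8:48 am-9:52 am, 9:53 am-10:36 am, 10:40 am-11:42 am, 12:23 pm-3:28 pm, 4:11 pm-6:03 pm, 6:23 pm-7:01 pm

A, merged: 7:31 am-7:42 am, 8:48 am-9:52 am, 9:53 am-12:23 pm, 3:28 pm-6:03 pm.
B, merged: 10:36 am-10:40 am, 11:42 am-4:11 pm, 6:23 pm-7:01 pm.
A \ B = 7:31 am-7:42 am, 8:48 am-9:52 am, 9:53 am-10:36 am, 10:40 am-11:42 am, 4:11 pm-6:03 pm.
B \ A = 12:23 pm-3:28 pm, 6:23 pm-7:01 pm.
Union of the two gives the symmetric difference.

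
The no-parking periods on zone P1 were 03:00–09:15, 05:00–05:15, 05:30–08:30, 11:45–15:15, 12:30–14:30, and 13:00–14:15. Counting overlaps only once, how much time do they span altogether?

9 h 45 min

Merged: 03:00–09:15, 11:45–15:15.
Lengths: 6 h 15 min + 3 h 30 min = 9 h 45 min.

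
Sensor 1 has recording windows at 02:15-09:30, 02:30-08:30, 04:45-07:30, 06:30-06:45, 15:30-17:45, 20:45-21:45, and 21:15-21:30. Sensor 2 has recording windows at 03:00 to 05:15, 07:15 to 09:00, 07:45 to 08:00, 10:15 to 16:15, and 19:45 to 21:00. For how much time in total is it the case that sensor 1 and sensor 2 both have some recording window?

First set merges to 02:15-09:30, 15:30-17:45, 20:45-21:45.
Second set merges to 03:00-05:15, 07:15-09:00, 10:15-16:15, 19:45-21:00.
A ∩ B = 03:00-05:15, 07:15-09:00, 15:30-16:15, 20:45-21:00.
Total: 2 h 15 min + 1 h 45 min + 45 min + 15 min = 5 h.

5 h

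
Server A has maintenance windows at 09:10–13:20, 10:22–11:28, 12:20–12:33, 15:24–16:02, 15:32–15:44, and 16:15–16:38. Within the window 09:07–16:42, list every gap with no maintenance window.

09:07–09:10, 13:20–15:24, 16:02–16:15, 16:38–16:42

The merged coverage is 09:10–13:20, 15:24–16:02, 16:15–16:38.
Complement within 09:07–16:42: 09:07–09:10, 13:20–15:24, 16:02–16:15, 16:38–16:42.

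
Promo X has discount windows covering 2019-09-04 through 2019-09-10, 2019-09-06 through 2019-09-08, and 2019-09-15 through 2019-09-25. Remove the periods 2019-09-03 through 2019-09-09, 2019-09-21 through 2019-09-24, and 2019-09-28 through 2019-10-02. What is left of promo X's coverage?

2019-09-10 through 2019-09-10, 2019-09-15 through 2019-09-20, 2019-09-25 through 2019-09-25

Merge the first list: 2019-09-04 through 2019-09-10, 2019-09-15 through 2019-09-25.
2019-09-04 through 2019-09-10 with B removed leaves 2019-09-10 through 2019-09-10.
2019-09-15 through 2019-09-25 with B removed leaves 2019-09-15 through 2019-09-20, 2019-09-25 through 2019-09-25.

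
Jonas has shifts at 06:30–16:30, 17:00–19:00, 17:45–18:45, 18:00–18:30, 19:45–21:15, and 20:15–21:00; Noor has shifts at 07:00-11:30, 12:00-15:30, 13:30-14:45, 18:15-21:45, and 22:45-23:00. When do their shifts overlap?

07:00–11:30, 12:00–15:30, 18:15–19:00, 19:45–21:15

A, merged: 06:30–16:30, 17:00–19:00, 19:45–21:15.
B, merged: 07:00–11:30, 12:00–15:30, 18:15–21:45, 22:45–23:00.
06:30–16:30 overlaps B on 07:00–11:30, 12:00–15:30.
17:00–19:00 overlaps B on 18:15–19:00.
19:45–21:15 overlaps B on 19:45–21:15.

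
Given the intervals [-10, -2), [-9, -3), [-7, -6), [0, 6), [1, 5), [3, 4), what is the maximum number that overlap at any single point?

3

Sweep endpoints in order; track running count of active intervals.
Peak of 3 reached at -7.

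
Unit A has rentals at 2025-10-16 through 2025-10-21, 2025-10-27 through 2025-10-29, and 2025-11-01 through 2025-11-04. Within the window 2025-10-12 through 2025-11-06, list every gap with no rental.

2025-10-12 through 2025-10-15, 2025-10-22 through 2025-10-26, 2025-10-30 through 2025-10-31, 2025-11-05 through 2025-11-06

Covered (merged): 2025-10-16 through 2025-10-21, 2025-10-27 through 2025-10-29, 2025-11-01 through 2025-11-04.
Gaps within 2025-10-12 through 2025-11-06: 2025-10-12 through 2025-10-15, 2025-10-22 through 2025-10-26, 2025-10-30 through 2025-10-31, 2025-11-05 through 2025-11-06.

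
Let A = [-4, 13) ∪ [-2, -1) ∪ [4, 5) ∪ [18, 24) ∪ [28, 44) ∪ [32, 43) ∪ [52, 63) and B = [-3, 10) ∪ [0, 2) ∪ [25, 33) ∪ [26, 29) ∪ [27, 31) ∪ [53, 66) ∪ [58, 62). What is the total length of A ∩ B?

28

Merge the first list: [-4, 13), [18, 24), [28, 44), [52, 63).
Merge the second list: [-3, 10), [25, 33), [53, 66).
A ∩ B = [-3, 10), [28, 33), [53, 63).
Total: 13 + 5 + 10 = 28.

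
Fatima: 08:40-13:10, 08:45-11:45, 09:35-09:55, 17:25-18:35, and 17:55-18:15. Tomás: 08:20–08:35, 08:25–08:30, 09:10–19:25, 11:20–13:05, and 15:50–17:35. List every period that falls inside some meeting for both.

09:10–13:10, 17:25–18:35

Merge the first list: 08:40–13:10, 17:25–18:35.
Merge the second list: 08:20–08:35, 09:10–19:25.
08:40–13:10 meets the second set on 09:10–13:10.
17:25–18:35 meets the second set on 17:25–18:35.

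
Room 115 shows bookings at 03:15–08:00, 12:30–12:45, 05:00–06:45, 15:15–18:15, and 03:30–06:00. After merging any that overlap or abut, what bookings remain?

03:15–08:00, 12:30–12:45, 15:15–18:15

Sort by start: 03:15–08:00, 03:30–06:00, 05:00–06:45, 12:30–12:45, 15:15–18:15.
03:30–06:00 overlaps/touches 03:15–08:00 → extend to 03:15–08:00.
05:00–06:45 overlaps/touches 03:15–08:00 → extend to 03:15–08:00.
12:30–12:45 is disjoint → start new block.
15:15–18:15 is disjoint → start new block.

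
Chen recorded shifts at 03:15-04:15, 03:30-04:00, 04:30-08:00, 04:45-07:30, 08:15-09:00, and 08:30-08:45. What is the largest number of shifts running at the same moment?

2

At 03:30, 2 of the intervals are simultaneously active.
No point has more.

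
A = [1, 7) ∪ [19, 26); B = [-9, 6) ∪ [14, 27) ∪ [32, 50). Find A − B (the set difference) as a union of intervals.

[1, 7) with B removed leaves [6, 7).
[19, 26) lies entirely inside B → drops out.

[6, 7)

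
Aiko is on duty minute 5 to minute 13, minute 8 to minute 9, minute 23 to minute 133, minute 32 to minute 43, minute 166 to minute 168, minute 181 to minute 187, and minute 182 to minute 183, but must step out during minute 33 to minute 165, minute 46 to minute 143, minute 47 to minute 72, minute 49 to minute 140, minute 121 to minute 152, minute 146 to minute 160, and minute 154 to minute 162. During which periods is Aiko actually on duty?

minute 5 to minute 13, minute 23 to minute 33, minute 166 to minute 168, minute 181 to minute 187

A, merged: minute 5 to minute 13, minute 23 to minute 133, minute 166 to minute 168, minute 181 to minute 187.
B, merged: minute 33 to minute 165.
minute 5 to minute 13: no B overlap → unchanged.
minute 23 to minute 133 minus B → minute 23 to minute 33.
minute 166 to minute 168: no B overlap → unchanged.
minute 181 to minute 187: no B overlap → unchanged.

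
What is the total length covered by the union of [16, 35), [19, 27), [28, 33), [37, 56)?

Merged: [16, 35), [37, 56).
Lengths: 19 + 19 = 38.

38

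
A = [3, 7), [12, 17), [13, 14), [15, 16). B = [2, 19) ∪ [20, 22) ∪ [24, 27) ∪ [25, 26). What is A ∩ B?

Merge the first list: [3, 7), [12, 17).
Merge the second list: [2, 19), [20, 22), [24, 27).
[3, 7) meets the second set on [3, 7).
[12, 17) meets the second set on [12, 17).

[3, 7) ∪ [12, 17)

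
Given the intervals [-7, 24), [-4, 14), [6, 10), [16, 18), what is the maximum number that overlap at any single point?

3

At 6, 3 of the intervals are simultaneously active.
No point has more.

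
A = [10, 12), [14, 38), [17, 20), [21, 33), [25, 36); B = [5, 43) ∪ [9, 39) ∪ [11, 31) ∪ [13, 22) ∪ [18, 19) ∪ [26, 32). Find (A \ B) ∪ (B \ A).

First set merges to [10, 12), [14, 38).
Second set merges to [5, 43).
A \ B = none.
B \ A = [5, 10), [12, 14), [38, 43).
Union of the two gives the symmetric difference.

[5, 10) ∪ [12, 14) ∪ [38, 43)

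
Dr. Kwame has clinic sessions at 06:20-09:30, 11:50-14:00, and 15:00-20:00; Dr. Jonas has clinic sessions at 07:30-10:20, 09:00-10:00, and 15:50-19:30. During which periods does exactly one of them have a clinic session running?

Second set merges to 07:30–10:20, 15:50–19:30.
A but not B: 06:20–07:30, 11:50–14:00, 15:00–15:50, 19:30–20:00.
B but not A: 09:30–10:20.
Combining gives A △ B.

06:20–07:30, 09:30–10:20, 11:50–14:00, 15:00–15:50, 19:30–20:00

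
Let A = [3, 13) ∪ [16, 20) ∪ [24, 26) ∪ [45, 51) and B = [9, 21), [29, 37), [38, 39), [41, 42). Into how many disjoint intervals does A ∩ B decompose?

2

A ∩ B = [9, 13), [16, 20).
That is 2 disjoint pieces.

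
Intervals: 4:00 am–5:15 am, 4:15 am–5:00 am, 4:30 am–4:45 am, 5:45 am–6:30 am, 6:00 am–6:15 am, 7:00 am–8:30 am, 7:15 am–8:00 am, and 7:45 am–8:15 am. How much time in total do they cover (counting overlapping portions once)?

3 h 30 min

Merged: 4:00 am-5:15 am, 5:45 am-6:30 am, 7:00 am-8:30 am.
Lengths: 1 h 15 min + 45 min + 1 h 30 min = 3 h 30 min.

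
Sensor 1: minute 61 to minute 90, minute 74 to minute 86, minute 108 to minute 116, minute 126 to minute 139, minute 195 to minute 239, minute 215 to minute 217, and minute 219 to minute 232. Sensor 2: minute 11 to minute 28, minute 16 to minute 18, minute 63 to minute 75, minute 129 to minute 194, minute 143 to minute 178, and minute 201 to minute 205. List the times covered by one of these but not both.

minute 11 to minute 28, minute 61 to minute 63, minute 75 to minute 90, minute 108 to minute 116, minute 126 to minute 129, minute 139 to minute 194, minute 195 to minute 201, minute 205 to minute 239

Merge the first list: minute 61 to minute 90, minute 108 to minute 116, minute 126 to minute 139, minute 195 to minute 239.
Merge the second list: minute 11 to minute 28, minute 63 to minute 75, minute 129 to minute 194, minute 201 to minute 205.
A \ B = minute 61 to minute 63, minute 75 to minute 90, minute 108 to minute 116, minute 126 to minute 129, minute 195 to minute 201, minute 205 to minute 239.
B \ A = minute 11 to minute 28, minute 139 to minute 194.
Union of the two gives the symmetric difference.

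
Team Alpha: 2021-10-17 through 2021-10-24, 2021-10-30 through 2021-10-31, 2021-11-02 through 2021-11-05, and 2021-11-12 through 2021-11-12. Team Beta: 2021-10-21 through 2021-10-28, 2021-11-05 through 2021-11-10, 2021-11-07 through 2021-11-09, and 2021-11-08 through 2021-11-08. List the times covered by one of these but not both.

2021-10-17 through 2021-10-20, 2021-10-25 through 2021-10-28, 2021-10-30 through 2021-10-31, 2021-11-02 through 2021-11-04, 2021-11-06 through 2021-11-10, 2021-11-12 through 2021-11-12

B, merged: 2021-10-21 through 2021-10-28, 2021-11-05 through 2021-11-10.
A \ B = 2021-10-17 through 2021-10-20, 2021-10-30 through 2021-10-31, 2021-11-02 through 2021-11-04, 2021-11-12 through 2021-11-12.
B \ A = 2021-10-25 through 2021-10-28, 2021-11-06 through 2021-11-10.
Union of the two gives the symmetric difference.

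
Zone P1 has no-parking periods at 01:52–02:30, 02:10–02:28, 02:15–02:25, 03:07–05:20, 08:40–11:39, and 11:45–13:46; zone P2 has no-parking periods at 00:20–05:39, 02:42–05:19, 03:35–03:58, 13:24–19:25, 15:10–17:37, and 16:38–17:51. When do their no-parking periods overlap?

Merge the first list: 01:52–02:30, 03:07–05:20, 08:40–11:39, 11:45–13:46.
Merge the second list: 00:20–05:39, 13:24–19:25.
01:52–02:30 ∩ B → 01:52–02:30.
03:07–05:20 ∩ B → 03:07–05:20.
08:40–11:39 meets no B interval.
11:45–13:46 ∩ B → 13:24–13:46.

01:52–02:30, 03:07–05:20, 13:24–13:46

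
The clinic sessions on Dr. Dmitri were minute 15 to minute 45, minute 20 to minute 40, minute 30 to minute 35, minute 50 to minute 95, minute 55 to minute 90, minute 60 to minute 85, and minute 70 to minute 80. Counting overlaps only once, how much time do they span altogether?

75 minutes

Merged: minute 15 to minute 45, minute 50 to minute 95.
Lengths: 30 minutes + 45 minutes = 75 minutes.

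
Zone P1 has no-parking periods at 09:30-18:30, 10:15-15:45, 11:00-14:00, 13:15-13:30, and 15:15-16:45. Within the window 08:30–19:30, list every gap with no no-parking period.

08:30–09:30, 18:30–19:30

Covered (merged): 09:30–18:30.
Gaps within 08:30–19:30: 08:30–09:30, 18:30–19:30.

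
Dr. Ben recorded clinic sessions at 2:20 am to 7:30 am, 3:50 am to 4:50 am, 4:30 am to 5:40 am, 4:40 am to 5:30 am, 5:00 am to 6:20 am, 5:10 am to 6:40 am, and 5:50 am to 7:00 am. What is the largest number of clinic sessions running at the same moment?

5

At 5:10 am, 5 of the intervals are simultaneously active.
No point has more.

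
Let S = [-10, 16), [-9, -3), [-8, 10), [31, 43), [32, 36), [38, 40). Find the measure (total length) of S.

38

Merged: [-10, 16), [31, 43).
Lengths: 26 + 12 = 38.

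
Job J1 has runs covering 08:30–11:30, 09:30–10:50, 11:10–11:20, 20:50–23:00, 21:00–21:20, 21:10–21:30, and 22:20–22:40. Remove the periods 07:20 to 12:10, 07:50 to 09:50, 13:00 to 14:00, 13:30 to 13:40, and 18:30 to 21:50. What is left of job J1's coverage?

21:50-23:00

First set merges to 08:30-11:30, 20:50-23:00.
Second set merges to 07:20-12:10, 13:00-14:00, 18:30-21:50.
08:30-11:30: entirely removed.
20:50-23:00 \ B = 21:50-23:00.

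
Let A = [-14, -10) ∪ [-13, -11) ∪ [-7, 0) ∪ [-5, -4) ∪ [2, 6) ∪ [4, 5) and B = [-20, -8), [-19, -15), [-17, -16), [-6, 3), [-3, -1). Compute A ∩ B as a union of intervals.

[-14, -10) ∪ [-6, 0) ∪ [2, 3)

A, merged: [-14, -10), [-7, 0), [2, 6).
B, merged: [-20, -8), [-6, 3).
[-14, -10) meets the second set on [-14, -10).
[-7, 0) meets the second set on [-6, 0).
[2, 6) meets the second set on [2, 3).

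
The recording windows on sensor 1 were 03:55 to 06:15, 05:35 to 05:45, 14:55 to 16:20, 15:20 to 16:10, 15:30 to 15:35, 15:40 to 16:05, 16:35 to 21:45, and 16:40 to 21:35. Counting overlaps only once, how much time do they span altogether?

Merged: 03:55–06:15, 14:55–16:20, 16:35–21:45.
Lengths: 2 h 20 min + 1 h 25 min + 5 h 10 min = 8 h 55 min.

8 h 55 min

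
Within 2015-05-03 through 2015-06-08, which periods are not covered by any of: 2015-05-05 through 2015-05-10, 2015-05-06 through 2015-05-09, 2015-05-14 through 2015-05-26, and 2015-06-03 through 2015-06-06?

After merging, the occupied span is 2015-05-05 through 2015-05-10, 2015-05-14 through 2015-05-26, 2015-06-03 through 2015-06-06.
Gaps within 2015-05-03 through 2015-06-08: 2015-05-03 through 2015-05-04, 2015-05-11 through 2015-05-13, 2015-05-27 through 2015-06-02, 2015-06-07 through 2015-06-08.

2015-05-03 through 2015-05-04, 2015-05-11 through 2015-05-13, 2015-05-27 through 2015-06-02, 2015-06-07 through 2015-06-08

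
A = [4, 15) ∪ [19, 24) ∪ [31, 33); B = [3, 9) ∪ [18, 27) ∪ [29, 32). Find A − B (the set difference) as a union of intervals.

[4, 15) minus B → [9, 15).
[19, 24): fully covered by B → removed.
[31, 33) minus B → [32, 33).

[9, 15) ∪ [32, 33)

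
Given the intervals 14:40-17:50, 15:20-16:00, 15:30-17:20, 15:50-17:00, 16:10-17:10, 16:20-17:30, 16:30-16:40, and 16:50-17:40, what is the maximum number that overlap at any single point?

Walk the sorted start/end points keeping a running depth.
The depth first hits 6 at 16:30.

6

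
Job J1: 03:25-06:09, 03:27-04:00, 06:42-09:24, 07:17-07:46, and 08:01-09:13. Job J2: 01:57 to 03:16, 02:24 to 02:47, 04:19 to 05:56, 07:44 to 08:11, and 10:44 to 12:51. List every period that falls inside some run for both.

A, merged: 03:25–06:09, 06:42–09:24.
B, merged: 01:57–03:16, 04:19–05:56, 07:44–08:11, 10:44–12:51.
03:25–06:09 meets the second set on 04:19–05:56.
06:42–09:24 meets the second set on 07:44–08:11.

04:19–05:56, 07:44–08:11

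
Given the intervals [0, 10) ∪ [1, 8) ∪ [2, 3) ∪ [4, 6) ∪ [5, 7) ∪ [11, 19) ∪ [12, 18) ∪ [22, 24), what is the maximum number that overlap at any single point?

Sweep endpoints in order; track running count of active intervals.
Peak of 4 reached at 5.

4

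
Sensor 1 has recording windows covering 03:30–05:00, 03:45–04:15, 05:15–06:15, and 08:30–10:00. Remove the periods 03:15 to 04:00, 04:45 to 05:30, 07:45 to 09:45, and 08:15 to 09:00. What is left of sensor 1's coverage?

04:00–04:45, 05:30–06:15, 09:45–10:00

A, merged: 03:30–05:00, 05:15–06:15, 08:30–10:00.
B, merged: 03:15–04:00, 04:45–05:30, 07:45–09:45.
03:30–05:00 \ B = 04:00–04:45.
05:15–06:15 \ B = 05:30–06:15.
08:30–10:00 \ B = 09:45–10:00.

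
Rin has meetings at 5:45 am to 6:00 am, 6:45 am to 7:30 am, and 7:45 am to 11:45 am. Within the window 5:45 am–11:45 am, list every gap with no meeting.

After merging, the occupied span is 5:45 am-6:00 am, 6:45 am-7:30 am, 7:45 am-11:45 am.
Uncovered inside 5:45 am-11:45 am: 6:00 am-6:45 am, 7:30 am-7:45 am.

6:00 am-6:45 am, 7:30 am-7:45 am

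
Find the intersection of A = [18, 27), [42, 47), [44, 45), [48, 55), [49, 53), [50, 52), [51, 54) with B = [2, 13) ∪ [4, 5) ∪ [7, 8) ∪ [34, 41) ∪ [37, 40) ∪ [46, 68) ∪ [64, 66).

[46, 47) ∪ [48, 55)

First set merges to [18, 27), [42, 47), [48, 55).
Second set merges to [2, 13), [34, 41), [46, 68).
[18, 27) meets no B interval.
[42, 47) ∩ B → [46, 47).
[48, 55) ∩ B → [48, 55).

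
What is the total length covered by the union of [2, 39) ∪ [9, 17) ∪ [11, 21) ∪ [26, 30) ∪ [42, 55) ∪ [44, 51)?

Merged: [2, 39), [42, 55).
Lengths: 37 + 13 = 50.

50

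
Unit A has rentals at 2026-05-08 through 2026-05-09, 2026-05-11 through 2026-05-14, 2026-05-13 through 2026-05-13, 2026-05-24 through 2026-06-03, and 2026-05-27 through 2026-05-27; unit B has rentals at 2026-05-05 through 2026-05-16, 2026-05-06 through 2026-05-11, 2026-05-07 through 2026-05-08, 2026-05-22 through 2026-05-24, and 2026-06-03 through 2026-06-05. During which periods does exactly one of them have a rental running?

2026-05-05 through 2026-05-07, 2026-05-10 through 2026-05-10, 2026-05-15 through 2026-05-16, 2026-05-22 through 2026-05-23, 2026-05-25 through 2026-06-02, 2026-06-04 through 2026-06-05

Merge the first list: 2026-05-08 through 2026-05-09, 2026-05-11 through 2026-05-14, 2026-05-24 through 2026-06-03.
Merge the second list: 2026-05-05 through 2026-05-16, 2026-05-22 through 2026-05-24, 2026-06-03 through 2026-06-05.
A but not B: 2026-05-25 through 2026-06-02.
B but not A: 2026-05-05 through 2026-05-07, 2026-05-10 through 2026-05-10, 2026-05-15 through 2026-05-16, 2026-05-22 through 2026-05-23, 2026-06-04 through 2026-06-05.
Combining gives A △ B.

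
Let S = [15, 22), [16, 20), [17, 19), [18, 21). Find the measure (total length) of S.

Merged: [15, 22).
Length: 7.

7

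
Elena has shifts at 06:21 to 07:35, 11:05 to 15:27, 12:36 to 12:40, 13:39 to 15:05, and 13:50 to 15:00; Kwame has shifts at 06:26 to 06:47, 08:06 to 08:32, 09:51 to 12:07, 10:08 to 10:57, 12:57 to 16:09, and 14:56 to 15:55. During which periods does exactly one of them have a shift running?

06:21–06:26, 06:47–07:35, 08:06–08:32, 09:51–11:05, 12:07–12:57, 15:27–16:09

A, merged: 06:21–07:35, 11:05–15:27.
B, merged: 06:26–06:47, 08:06–08:32, 09:51–12:07, 12:57–16:09.
Only in the first: 06:21–06:26, 06:47–07:35, 12:07–12:57.
Only in the second: 08:06–08:32, 09:51–11:05, 15:27–16:09.
Together these are the periods covered by exactly one.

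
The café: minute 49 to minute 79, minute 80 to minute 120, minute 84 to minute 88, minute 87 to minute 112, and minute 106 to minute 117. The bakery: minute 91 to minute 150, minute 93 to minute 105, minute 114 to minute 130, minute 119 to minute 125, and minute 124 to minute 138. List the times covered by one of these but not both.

minute 49 to minute 79, minute 80 to minute 91, minute 120 to minute 150

First set merges to minute 49 to minute 79, minute 80 to minute 120.
Second set merges to minute 91 to minute 150.
Only in the first: minute 49 to minute 79, minute 80 to minute 91.
Only in the second: minute 120 to minute 150.
Together these are the periods covered by exactly one.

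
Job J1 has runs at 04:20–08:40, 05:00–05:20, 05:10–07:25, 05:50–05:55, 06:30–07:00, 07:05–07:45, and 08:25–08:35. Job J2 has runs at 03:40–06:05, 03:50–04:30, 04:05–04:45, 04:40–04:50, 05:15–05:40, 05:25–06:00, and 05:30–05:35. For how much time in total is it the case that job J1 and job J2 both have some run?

First set merges to 04:20–08:40.
Second set merges to 03:40–06:05.
A ∩ B = 04:20–06:05.
Total: 1 h 45 min.

1 h 45 min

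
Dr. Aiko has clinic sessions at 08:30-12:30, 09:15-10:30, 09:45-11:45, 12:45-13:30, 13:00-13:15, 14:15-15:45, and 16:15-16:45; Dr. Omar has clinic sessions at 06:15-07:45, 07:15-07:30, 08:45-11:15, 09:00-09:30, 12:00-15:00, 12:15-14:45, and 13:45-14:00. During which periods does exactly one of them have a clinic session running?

Merge the first list: 08:30–12:30, 12:45–13:30, 14:15–15:45, 16:15–16:45.
Merge the second list: 06:15–07:45, 08:45–11:15, 12:00–15:00.
Only in the first: 08:30–08:45, 11:15–12:00, 15:00–15:45, 16:15–16:45.
Only in the second: 06:15–07:45, 12:30–12:45, 13:30–14:15.
Together these are the periods covered by exactly one.

06:15–07:45, 08:30–08:45, 11:15–12:00, 12:30–12:45, 13:30–14:15, 15:00–15:45, 16:15–16:45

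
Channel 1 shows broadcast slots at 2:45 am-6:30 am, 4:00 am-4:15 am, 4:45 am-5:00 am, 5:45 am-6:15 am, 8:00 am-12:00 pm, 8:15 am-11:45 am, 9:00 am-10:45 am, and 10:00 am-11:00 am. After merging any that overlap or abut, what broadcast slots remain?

4:00 am-4:15 am overlaps/touches 2:45 am-6:30 am → extend to 2:45 am-6:30 am.
4:45 am-5:00 am overlaps/touches 2:45 am-6:30 am → extend to 2:45 am-6:30 am.
5:45 am-6:15 am overlaps/touches 2:45 am-6:30 am → extend to 2:45 am-6:30 am.
8:00 am-12:00 pm is disjoint → start new block.
8:15 am-11:45 am overlaps/touches 8:00 am-12:00 pm → extend to 8:00 am-12:00 pm.
9:00 am-10:45 am overlaps/touches 8:00 am-12:00 pm → extend to 8:00 am-12:00 pm.
10:00 am-11:00 am overlaps/touches 8:00 am-12:00 pm → extend to 8:00 am-12:00 pm.

2:45 am-6:30 am, 8:00 am-12:00 pm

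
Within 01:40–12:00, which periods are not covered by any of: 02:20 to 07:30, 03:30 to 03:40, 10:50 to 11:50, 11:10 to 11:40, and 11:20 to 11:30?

01:40–02:20, 07:30–10:50, 11:50–12:00

The merged coverage is 02:20–07:30, 10:50–11:50.
Uncovered inside 01:40–12:00: 01:40–02:20, 07:30–10:50, 11:50–12:00.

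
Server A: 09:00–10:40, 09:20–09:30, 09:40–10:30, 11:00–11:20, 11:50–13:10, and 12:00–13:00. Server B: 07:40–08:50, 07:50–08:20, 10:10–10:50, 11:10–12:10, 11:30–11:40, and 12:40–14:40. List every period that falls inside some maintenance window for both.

10:10–10:40, 11:10–11:20, 11:50–12:10, 12:40–13:10

Merge the first list: 09:00–10:40, 11:00–11:20, 11:50–13:10.
Merge the second list: 07:40–08:50, 10:10–10:50, 11:10–12:10, 12:40–14:40.
09:00–10:40 overlaps B on 10:10–10:40.
11:00–11:20 overlaps B on 11:10–11:20.
11:50–13:10 overlaps B on 11:50–12:10, 12:40–13:10.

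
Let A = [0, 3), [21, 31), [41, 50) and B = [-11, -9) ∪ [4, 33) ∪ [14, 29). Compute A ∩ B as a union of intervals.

B, merged: [-11, -9), [4, 33).
[0, 3): no overlap with the second set.
[21, 31) meets the second set on [21, 31).
[41, 50): no overlap with the second set.

[21, 31)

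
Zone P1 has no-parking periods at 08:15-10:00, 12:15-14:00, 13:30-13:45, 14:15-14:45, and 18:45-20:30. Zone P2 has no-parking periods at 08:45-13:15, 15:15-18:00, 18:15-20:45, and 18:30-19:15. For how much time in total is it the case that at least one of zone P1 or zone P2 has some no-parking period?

A, merged: 08:15-10:00, 12:15-14:00, 14:15-14:45, 18:45-20:30.
B, merged: 08:45-13:15, 15:15-18:00, 18:15-20:45.
A ∪ B = 08:15-14:00, 14:15-14:45, 15:15-18:00, 18:15-20:45.
Total: 5 h 45 min + 30 min + 2 h 45 min + 2 h 30 min = 11 h 30 min.

11 h 30 min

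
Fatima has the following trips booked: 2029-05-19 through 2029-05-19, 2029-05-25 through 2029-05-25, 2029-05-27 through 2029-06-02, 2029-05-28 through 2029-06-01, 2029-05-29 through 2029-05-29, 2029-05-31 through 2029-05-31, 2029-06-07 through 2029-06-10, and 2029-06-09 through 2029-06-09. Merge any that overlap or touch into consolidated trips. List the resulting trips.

2029-05-25 through 2029-05-25 is disjoint → start new block.
2029-05-27 through 2029-06-02 is disjoint → start new block.
2029-05-28 through 2029-06-01 overlaps/touches 2029-05-27 through 2029-06-02 → extend to 2029-05-27 through 2029-06-02.
2029-05-29 through 2029-05-29 overlaps/touches 2029-05-27 through 2029-06-02 → extend to 2029-05-27 through 2029-06-02.
2029-05-31 through 2029-05-31 overlaps/touches 2029-05-27 through 2029-06-02 → extend to 2029-05-27 through 2029-06-02.
2029-06-07 through 2029-06-10 is disjoint → start new block.
2029-06-09 through 2029-06-09 overlaps/touches 2029-06-07 through 2029-06-10 → extend to 2029-06-07 through 2029-06-10.

2029-05-19 through 2029-05-19, 2029-05-25 through 2029-05-25, 2029-05-27 through 2029-06-02, 2029-06-07 through 2029-06-10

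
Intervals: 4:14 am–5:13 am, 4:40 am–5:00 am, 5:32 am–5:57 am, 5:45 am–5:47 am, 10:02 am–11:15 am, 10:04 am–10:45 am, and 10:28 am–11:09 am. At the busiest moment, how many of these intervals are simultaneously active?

Walk the sorted start/end points keeping a running depth.
The depth first hits 3 at 10:28 am.

3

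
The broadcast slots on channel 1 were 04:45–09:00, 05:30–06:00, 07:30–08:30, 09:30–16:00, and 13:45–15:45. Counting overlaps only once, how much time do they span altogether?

10 h 45 min

Merged: 04:45–09:00, 09:30–16:00.
Lengths: 4 h 15 min + 6 h 30 min = 10 h 45 min.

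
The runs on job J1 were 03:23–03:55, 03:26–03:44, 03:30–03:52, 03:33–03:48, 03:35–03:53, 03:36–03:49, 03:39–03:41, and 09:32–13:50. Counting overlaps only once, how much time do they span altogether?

Merged: 03:23-03:55, 09:32-13:50.
Lengths: 32 min + 4 h 18 min = 4 h 50 min.

4 h 50 min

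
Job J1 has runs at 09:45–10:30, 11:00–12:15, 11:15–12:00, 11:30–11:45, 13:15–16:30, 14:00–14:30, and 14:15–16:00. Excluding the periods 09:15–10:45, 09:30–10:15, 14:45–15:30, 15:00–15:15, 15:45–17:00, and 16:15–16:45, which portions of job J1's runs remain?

A, merged: 09:45–10:30, 11:00–12:15, 13:15–16:30.
B, merged: 09:15–10:45, 14:45–15:30, 15:45–17:00.
09:45–10:30: entirely removed.
11:00–12:15: nothing removed.
13:15–16:30 \ B = 13:15–14:45, 15:30–15:45.

11:00–12:15, 13:15–14:45, 15:30–15:45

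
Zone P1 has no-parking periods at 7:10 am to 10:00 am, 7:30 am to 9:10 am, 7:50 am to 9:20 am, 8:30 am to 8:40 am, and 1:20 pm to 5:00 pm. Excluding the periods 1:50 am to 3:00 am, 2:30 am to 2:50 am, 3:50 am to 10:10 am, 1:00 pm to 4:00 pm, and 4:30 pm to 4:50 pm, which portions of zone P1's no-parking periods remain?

4:00 pm-4:30 pm, 4:50 pm-5:00 pm

Merge the first list: 7:10 am-10:00 am, 1:20 pm-5:00 pm.
Merge the second list: 1:50 am-3:00 am, 3:50 am-10:10 am, 1:00 pm-4:00 pm, 4:30 pm-4:50 pm.
7:10 am-10:00 am: fully covered by B → removed.
1:20 pm-5:00 pm minus B → 4:00 pm-4:30 pm, 4:50 pm-5:00 pm.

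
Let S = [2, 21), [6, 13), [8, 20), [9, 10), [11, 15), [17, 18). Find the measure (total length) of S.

19

Merged: [2, 21).
Length: 19.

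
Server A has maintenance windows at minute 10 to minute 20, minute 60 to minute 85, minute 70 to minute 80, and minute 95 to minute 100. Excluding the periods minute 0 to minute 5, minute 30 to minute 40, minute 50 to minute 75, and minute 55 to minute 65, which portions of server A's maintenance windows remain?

First set merges to minute 10 to minute 20, minute 60 to minute 85, minute 95 to minute 100.
Second set merges to minute 0 to minute 5, minute 30 to minute 40, minute 50 to minute 75.
minute 10 to minute 20: nothing removed.
minute 60 to minute 85 \ B = minute 75 to minute 85.
minute 95 to minute 100: nothing removed.

minute 10 to minute 20, minute 75 to minute 85, minute 95 to minute 100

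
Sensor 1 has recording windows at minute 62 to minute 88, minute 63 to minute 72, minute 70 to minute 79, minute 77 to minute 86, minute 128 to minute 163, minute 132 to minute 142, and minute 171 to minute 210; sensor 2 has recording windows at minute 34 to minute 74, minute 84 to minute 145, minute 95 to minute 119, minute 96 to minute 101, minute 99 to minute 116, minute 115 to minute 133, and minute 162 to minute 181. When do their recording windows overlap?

minute 62 to minute 74, minute 84 to minute 88, minute 128 to minute 145, minute 162 to minute 163, minute 171 to minute 181

A, merged: minute 62 to minute 88, minute 128 to minute 163, minute 171 to minute 210.
B, merged: minute 34 to minute 74, minute 84 to minute 145, minute 162 to minute 181.
minute 62 to minute 88 meets the second set on minute 62 to minute 74, minute 84 to minute 88.
minute 128 to minute 163 meets the second set on minute 128 to minute 145, minute 162 to minute 163.
minute 171 to minute 210 meets the second set on minute 171 to minute 181.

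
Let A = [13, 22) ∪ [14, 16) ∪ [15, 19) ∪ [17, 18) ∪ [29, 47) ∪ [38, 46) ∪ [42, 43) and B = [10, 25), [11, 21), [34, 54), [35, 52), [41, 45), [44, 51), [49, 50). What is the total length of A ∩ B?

22

A, merged: [13, 22), [29, 47).
B, merged: [10, 25), [34, 54).
A ∩ B = [13, 22), [34, 47).
Total: 9 + 13 = 22.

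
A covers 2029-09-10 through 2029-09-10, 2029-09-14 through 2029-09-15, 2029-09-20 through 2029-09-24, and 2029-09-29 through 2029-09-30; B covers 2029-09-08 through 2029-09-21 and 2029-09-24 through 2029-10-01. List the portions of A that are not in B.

2029-09-22 through 2029-09-23

2029-09-10 through 2029-09-10 lies entirely inside B → drops out.
2029-09-14 through 2029-09-15 lies entirely inside B → drops out.
2029-09-20 through 2029-09-24 with B removed leaves 2029-09-22 through 2029-09-23.
2029-09-29 through 2029-09-30 lies entirely inside B → drops out.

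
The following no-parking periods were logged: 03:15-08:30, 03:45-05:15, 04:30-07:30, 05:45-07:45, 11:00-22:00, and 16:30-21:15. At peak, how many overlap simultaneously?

3

Sweep endpoints in order; track running count of active intervals.
Peak of 3 reached at 04:30.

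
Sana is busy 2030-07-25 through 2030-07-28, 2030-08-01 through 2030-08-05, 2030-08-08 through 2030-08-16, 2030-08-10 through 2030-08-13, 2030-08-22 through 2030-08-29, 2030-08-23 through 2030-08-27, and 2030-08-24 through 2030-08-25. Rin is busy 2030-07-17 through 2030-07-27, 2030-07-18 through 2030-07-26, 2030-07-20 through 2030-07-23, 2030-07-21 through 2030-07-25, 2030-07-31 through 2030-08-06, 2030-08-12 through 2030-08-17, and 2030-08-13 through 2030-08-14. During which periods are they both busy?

First set merges to 2030-07-25 through 2030-07-28, 2030-08-01 through 2030-08-05, 2030-08-08 through 2030-08-16, 2030-08-22 through 2030-08-29.
Second set merges to 2030-07-17 through 2030-07-27, 2030-07-31 through 2030-08-06, 2030-08-12 through 2030-08-17.
2030-07-25 through 2030-07-28 overlaps B on 2030-07-25 through 2030-07-27.
2030-08-01 through 2030-08-05 overlaps B on 2030-08-01 through 2030-08-05.
2030-08-08 through 2030-08-16 overlaps B on 2030-08-12 through 2030-08-16.
2030-08-22 through 2030-08-29 falls entirely outside B.

2030-07-25 through 2030-07-27, 2030-08-01 through 2030-08-05, 2030-08-12 through 2030-08-16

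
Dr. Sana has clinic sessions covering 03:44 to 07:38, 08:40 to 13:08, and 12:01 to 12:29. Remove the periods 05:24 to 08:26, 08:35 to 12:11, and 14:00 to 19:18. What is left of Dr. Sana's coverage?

03:44–05:24, 12:11–13:08

Merge the first list: 03:44–07:38, 08:40–13:08.
03:44–07:38 \ B = 03:44–05:24.
08:40–13:08 \ B = 12:11–13:08.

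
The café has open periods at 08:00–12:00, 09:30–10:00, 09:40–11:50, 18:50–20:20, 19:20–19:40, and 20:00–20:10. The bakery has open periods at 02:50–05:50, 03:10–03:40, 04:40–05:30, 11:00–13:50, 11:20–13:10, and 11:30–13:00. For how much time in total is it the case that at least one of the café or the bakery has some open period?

10 h 20 min

A, merged: 08:00-12:00, 18:50-20:20.
B, merged: 02:50-05:50, 11:00-13:50.
A ∪ B = 02:50-05:50, 08:00-13:50, 18:50-20:20.
Total: 3 h + 5 h 50 min + 1 h 30 min = 10 h 20 min.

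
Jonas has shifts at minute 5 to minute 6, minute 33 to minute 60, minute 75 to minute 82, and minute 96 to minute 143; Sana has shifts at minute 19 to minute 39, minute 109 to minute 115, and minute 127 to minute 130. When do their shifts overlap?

minute 5 to minute 6: no overlap with the second set.
minute 33 to minute 60 meets the second set on minute 33 to minute 39.
minute 75 to minute 82: no overlap with the second set.
minute 96 to minute 143 meets the second set on minute 109 to minute 115, minute 127 to minute 130.

minute 33 to minute 39, minute 109 to minute 115, minute 127 to minute 130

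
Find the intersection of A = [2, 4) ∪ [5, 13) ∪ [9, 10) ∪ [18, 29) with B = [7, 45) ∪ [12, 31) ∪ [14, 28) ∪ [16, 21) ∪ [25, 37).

First set merges to [2, 4), [5, 13), [18, 29).
Second set merges to [7, 45).
[2, 4) meets no B interval.
[5, 13) ∩ B → [7, 13).
[18, 29) ∩ B → [18, 29).

[7, 13) ∪ [18, 29)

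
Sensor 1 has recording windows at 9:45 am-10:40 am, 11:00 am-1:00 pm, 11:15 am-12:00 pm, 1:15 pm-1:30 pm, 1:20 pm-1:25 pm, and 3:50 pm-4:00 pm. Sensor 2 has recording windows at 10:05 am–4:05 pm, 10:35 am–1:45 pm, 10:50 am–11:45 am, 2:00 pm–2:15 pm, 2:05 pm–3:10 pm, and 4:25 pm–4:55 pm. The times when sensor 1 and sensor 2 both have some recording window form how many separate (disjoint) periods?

4

First set merges to 9:45 am–10:40 am, 11:00 am–1:00 pm, 1:15 pm–1:30 pm, 3:50 pm–4:00 pm.
Second set merges to 10:05 am–4:05 pm, 4:25 pm–4:55 pm.
A ∩ B = 10:05 am–10:40 am, 11:00 am–1:00 pm, 1:15 pm–1:30 pm, 3:50 pm–4:00 pm.
That is 4 disjoint pieces.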